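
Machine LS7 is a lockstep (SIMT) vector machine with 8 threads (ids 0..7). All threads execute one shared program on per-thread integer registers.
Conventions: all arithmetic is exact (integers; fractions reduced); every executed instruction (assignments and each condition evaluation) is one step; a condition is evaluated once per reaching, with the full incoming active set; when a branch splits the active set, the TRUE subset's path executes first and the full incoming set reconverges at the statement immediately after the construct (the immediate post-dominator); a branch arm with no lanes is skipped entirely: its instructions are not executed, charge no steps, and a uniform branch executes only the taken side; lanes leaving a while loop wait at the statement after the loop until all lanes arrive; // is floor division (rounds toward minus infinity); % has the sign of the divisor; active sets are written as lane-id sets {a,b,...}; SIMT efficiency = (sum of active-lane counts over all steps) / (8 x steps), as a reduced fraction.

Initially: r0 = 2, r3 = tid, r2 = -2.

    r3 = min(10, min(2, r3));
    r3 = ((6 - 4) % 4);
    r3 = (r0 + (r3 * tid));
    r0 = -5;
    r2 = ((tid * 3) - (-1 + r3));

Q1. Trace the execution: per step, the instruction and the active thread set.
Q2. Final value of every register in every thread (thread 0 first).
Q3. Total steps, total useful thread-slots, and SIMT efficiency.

step 0: r3 <- min(10, min(2, r3))    {0,1,2,3,4,5,6,7}
step 1: r3 <- ((6 - 4) % 4)          {0,1,2,3,4,5,6,7}
step 2: r3 <- (r0 + (r3 * tid))      {0,1,2,3,4,5,6,7}
step 3: r0 <- -5                     {0,1,2,3,4,5,6,7}
step 4: r2 <- ((tid * 3) - (-1 + r3)) {0,1,2,3,4,5,6,7}

Answer: 5 steps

r0: -5,-5,-5,-5,-5,-5,-5,-5
r3: 2,4,6,8,10,12,14,16
r2: -1,0,1,2,3,4,5,6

steps = 5; useful = 40; efficiency = 40/40 = 1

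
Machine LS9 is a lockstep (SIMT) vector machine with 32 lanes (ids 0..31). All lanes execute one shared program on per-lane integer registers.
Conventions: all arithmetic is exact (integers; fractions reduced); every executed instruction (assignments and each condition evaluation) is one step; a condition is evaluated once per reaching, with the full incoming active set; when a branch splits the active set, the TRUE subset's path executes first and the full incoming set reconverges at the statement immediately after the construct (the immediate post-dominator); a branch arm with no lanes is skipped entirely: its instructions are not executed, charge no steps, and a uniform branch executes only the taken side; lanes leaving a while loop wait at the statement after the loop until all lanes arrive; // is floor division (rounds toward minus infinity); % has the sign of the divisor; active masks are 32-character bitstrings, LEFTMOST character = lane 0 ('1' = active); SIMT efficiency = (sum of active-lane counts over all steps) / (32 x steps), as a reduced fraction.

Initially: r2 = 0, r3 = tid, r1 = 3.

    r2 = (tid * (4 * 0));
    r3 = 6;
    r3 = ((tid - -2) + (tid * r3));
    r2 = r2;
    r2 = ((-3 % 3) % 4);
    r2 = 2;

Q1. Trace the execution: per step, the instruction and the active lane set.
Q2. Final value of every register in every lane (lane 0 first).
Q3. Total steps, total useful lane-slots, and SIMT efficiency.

step 0: r2 <- (tid * (4 * 0))        11111111111111111111111111111111
step 1: r3 <- 6                      11111111111111111111111111111111
step 2: r3 <- ((tid - -2) + (tid * r3)) 11111111111111111111111111111111
step 3: r2 <- r2                     11111111111111111111111111111111
step 4: r2 <- ((-3 % 3) % 4)         11111111111111111111111111111111
step 5: r2 <- 2                      11111111111111111111111111111111

Answer: 6 steps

r2: 2,2,2,2,2,2,2,2,2,2,2,2,2,2,2,2,2,2,2,2,2,2,2,2,2,2,2,2,2,2,2,2
r3: 2,9,16,23,30,37,44,51,58,65,72,79,86,93,100,107,114,121,128,135,142,149,156,163,170,177,184,191,198,205,212,219
r1: 3,3,3,3,3,3,3,3,3,3,3,3,3,3,3,3,3,3,3,3,3,3,3,3,3,3,3,3,3,3,3,3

steps = 6; useful = 192; efficiency = 192/192 = 1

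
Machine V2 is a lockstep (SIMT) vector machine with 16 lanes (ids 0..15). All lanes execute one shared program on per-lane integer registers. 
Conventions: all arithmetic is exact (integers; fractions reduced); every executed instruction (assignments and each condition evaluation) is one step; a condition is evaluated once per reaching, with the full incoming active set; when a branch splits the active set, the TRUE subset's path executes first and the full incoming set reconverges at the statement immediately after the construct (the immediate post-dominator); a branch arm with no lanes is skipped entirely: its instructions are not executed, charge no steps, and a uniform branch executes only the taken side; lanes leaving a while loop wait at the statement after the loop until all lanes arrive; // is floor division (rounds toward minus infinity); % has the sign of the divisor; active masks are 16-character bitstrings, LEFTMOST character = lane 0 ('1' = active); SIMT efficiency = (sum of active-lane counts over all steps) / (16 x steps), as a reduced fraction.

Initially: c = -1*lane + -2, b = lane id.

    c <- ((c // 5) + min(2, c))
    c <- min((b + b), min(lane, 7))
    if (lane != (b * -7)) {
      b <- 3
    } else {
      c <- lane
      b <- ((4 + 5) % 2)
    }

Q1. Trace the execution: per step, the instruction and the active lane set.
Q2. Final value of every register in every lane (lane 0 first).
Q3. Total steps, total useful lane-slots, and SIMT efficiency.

step 0: c <- ((c // 5) + min(2, c))  1111111111111111
step 1: c <- min((b + b), min(lane, 7)) 1111111111111111
step 2: eval (lane != (b * -7))      1111111111111111
step 3: b <- 3                       0111111111111111
step 4: c <- lane                    1000000000000000
step 5: b <- ((4 + 5) % 2)           1000000000000000

Answer: 6 steps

c: 0,1,2,3,4,5,6,7,7,7,7,7,7,7,7,7
b: 1,3,3,3,3,3,3,3,3,3,3,3,3,3,3,3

steps = 6; useful = 65; efficiency = 65/96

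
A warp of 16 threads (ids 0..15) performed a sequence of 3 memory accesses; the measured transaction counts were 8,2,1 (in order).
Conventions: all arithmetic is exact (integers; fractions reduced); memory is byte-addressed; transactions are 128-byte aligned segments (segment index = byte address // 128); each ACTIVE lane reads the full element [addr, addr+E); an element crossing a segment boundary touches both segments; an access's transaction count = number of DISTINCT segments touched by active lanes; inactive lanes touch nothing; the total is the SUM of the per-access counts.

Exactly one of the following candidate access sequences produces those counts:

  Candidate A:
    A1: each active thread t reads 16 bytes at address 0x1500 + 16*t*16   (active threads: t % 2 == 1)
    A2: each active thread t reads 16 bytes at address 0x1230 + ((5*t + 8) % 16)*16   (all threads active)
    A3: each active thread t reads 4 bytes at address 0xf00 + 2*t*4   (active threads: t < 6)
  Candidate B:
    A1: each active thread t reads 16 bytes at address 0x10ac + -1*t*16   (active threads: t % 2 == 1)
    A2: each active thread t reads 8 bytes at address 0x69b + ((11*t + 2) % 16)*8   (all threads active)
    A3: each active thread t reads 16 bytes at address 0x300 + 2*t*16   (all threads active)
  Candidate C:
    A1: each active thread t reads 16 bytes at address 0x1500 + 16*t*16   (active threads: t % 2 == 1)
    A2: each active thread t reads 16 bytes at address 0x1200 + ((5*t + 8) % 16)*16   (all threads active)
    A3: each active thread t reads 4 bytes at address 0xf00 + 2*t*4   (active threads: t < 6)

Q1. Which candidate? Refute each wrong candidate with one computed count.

A: A2 gives 3 transactions, not 2
B: A1 gives 3 transactions, not 8
C: all counts match (8,2,1)

Answer: C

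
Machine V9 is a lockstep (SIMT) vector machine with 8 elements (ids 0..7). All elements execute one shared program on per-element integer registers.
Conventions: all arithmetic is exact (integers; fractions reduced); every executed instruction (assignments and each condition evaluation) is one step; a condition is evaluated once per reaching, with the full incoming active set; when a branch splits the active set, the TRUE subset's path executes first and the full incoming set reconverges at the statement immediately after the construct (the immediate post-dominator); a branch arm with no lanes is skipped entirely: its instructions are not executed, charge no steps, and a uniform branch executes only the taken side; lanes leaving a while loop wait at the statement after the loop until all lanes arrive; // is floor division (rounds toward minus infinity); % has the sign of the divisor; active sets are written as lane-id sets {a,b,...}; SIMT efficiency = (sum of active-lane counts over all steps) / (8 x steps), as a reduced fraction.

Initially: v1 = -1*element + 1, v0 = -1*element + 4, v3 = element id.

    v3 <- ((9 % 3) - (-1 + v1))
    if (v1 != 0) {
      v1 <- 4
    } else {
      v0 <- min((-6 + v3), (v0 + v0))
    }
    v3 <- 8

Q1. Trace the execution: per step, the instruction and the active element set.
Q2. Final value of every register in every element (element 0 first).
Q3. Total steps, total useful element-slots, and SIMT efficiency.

step 0: v3 <- ((9 % 3) - (-1 + v1))  {0,1,2,3,4,5,6,7}
step 1: eval (v1 != 0)               {0,1,2,3,4,5,6,7}
step 2: v1 <- 4                      {0,2,3,4,5,6,7}
step 3: v0 <- min((-6 + v3), (v0 + v0)) {1}
step 4: v3 <- 8                      {0,1,2,3,4,5,6,7}

Answer: 5 steps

v1: 4,0,4,4,4,4,4,4
v0: 4,-5,2,1,0,-1,-2,-3
v3: 8,8,8,8,8,8,8,8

steps = 5; useful = 32; efficiency = 32/40 = 4/5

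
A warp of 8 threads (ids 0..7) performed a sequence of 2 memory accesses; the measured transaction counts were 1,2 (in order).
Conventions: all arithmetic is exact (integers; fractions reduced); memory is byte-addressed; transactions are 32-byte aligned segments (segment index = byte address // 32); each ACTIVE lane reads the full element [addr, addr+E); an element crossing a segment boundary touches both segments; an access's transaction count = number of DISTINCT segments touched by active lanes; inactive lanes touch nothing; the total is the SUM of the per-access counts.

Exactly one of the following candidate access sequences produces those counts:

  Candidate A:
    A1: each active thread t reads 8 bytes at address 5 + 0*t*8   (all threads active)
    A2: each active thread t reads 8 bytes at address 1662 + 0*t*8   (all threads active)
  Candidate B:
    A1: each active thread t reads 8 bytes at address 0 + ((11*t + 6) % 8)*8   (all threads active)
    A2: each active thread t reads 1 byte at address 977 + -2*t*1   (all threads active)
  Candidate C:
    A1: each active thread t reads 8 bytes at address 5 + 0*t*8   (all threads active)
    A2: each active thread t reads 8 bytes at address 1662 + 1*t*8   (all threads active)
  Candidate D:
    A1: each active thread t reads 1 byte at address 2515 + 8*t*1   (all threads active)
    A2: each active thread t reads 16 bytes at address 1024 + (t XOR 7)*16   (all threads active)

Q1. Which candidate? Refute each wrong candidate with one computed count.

B: A1 gives 2 transactions, not 1
C: A2 gives 3 transactions, not 2
D: A1 gives 3 transactions, not 1
A: all counts match (1,2)

Answer: A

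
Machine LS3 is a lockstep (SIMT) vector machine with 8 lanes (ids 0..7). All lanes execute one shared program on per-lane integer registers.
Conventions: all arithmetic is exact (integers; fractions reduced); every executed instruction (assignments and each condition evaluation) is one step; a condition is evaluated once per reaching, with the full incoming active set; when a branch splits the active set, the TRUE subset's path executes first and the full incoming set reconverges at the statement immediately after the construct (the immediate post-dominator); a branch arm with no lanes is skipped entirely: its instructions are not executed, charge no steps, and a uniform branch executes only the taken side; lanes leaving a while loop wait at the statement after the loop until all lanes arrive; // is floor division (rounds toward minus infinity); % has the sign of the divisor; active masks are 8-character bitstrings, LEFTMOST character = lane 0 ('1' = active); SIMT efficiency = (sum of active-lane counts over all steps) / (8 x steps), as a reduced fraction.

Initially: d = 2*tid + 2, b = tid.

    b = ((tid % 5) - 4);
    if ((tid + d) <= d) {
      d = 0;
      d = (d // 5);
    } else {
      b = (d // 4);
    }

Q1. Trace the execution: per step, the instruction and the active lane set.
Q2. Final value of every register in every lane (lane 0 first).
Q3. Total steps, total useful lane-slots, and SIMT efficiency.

step 0: b <- ((tid % 5) - 4)         11111111
step 1: eval ((tid + d) <= d)        11111111
step 2: d <- 0                       10000000
step 3: d <- (d // 5)                10000000
step 4: b <- (d // 4)                01111111

Answer: 5 steps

d: 0,4,6,8,10,12,14,16
b: -4,1,1,2,2,3,3,4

steps = 5; useful = 25; efficiency = 25/40 = 5/8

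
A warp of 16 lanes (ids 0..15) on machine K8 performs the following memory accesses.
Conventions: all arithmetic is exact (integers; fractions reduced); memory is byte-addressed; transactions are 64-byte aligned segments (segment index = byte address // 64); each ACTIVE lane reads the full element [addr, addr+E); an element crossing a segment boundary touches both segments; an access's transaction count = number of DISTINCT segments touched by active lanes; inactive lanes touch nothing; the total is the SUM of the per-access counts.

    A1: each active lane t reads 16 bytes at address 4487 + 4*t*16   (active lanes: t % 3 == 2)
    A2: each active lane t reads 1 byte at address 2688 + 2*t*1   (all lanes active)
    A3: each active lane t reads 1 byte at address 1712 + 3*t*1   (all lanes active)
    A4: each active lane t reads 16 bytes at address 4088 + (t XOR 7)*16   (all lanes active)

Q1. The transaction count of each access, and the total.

A1: 5 transactions
A2: 1 transaction
A3: 2 transactions
A4: 5 transactions

Answer: 5,1,2,5; total 13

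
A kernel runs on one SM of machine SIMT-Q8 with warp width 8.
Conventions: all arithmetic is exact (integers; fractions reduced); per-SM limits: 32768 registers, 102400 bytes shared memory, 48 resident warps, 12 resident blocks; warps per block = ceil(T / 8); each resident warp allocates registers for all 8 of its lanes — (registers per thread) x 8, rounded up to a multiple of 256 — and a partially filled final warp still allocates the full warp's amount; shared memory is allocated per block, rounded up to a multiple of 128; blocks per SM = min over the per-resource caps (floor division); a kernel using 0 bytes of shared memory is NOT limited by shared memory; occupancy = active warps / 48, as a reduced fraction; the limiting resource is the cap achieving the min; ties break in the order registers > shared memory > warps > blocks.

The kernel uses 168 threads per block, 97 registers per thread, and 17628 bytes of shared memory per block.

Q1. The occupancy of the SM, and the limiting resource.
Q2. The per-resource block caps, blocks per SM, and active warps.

Answer: occupancy 7/16, limited by registers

registers: 1 block
shared memory: 5 blocks
warps: 2 blocks
blocks: 12 blocks

Answer: 1 block, 21 active warps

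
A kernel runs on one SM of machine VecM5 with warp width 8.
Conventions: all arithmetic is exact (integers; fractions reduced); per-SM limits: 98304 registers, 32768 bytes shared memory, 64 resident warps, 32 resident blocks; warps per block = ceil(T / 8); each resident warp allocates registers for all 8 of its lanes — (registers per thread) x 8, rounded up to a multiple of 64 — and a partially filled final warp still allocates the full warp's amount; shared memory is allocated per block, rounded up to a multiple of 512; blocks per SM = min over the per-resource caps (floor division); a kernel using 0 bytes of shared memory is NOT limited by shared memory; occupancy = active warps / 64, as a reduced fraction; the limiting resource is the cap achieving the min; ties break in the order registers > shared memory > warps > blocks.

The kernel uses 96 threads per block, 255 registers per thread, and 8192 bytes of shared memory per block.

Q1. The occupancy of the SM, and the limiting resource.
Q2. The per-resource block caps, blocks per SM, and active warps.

Answer: occupancy 3/4, limited by registers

registers: 4 blocks
shared memory: 4 blocks
warps: 5 blocks
blocks: 32 blocks

Answer: 4 blocks, 48 active warps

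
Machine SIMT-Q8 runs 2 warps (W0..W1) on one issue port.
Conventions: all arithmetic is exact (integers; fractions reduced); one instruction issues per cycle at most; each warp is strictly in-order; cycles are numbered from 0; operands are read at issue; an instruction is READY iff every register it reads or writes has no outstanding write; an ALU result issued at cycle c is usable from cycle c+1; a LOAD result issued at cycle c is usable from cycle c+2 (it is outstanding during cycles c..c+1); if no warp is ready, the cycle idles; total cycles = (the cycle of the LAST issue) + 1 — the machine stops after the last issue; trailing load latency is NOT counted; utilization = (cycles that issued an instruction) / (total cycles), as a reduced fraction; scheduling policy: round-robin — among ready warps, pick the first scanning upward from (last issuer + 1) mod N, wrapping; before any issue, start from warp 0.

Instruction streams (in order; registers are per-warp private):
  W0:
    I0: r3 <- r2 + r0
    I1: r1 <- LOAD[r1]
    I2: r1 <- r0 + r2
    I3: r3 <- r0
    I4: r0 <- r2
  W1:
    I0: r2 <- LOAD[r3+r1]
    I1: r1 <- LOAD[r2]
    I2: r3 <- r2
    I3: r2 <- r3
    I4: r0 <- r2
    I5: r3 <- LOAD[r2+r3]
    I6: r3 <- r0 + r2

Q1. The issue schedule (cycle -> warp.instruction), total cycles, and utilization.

cycle 0: W0.I0
cycle 1: W1.I0
cycle 2: W0.I1
cycle 3: W1.I1
cycle 4: W0.I2
cycle 5: W1.I2
cycle 6: W0.I3
cycle 7: W1.I3
cycle 8: W0.I4
cycle 9: W1.I4
cycle 10: W1.I5
cycle 11: idle
cycle 12: W1.I6

Answer: 13 cycles, utilization 12/13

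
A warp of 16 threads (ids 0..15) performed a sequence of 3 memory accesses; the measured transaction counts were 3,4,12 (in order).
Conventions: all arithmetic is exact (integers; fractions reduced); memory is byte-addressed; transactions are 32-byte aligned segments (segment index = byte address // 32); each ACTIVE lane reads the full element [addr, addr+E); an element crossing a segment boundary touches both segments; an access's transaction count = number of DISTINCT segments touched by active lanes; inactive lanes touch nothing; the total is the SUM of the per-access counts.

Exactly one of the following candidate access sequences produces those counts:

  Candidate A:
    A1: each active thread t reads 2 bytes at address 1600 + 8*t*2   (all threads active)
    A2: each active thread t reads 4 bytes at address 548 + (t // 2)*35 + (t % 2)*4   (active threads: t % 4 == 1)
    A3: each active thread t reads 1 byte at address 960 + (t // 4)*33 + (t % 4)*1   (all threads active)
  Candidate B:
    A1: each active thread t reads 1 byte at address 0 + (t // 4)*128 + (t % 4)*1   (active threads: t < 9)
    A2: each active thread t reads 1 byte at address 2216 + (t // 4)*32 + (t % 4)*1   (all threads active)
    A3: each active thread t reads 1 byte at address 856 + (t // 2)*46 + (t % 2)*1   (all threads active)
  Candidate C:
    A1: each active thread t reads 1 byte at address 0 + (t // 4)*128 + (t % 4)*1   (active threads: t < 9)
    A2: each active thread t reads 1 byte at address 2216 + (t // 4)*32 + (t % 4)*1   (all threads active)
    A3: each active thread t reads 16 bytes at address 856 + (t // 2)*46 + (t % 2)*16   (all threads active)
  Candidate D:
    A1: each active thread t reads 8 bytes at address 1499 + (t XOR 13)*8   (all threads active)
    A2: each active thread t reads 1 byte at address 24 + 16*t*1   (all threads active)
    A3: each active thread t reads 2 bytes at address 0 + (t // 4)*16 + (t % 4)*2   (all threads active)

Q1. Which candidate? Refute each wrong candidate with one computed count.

A: A1 gives 8 transactions, not 3
B: A3 gives 8 transactions, not 12
D: A1 gives 5 transactions, not 3
C: all counts match (3,4,12)

Answer: C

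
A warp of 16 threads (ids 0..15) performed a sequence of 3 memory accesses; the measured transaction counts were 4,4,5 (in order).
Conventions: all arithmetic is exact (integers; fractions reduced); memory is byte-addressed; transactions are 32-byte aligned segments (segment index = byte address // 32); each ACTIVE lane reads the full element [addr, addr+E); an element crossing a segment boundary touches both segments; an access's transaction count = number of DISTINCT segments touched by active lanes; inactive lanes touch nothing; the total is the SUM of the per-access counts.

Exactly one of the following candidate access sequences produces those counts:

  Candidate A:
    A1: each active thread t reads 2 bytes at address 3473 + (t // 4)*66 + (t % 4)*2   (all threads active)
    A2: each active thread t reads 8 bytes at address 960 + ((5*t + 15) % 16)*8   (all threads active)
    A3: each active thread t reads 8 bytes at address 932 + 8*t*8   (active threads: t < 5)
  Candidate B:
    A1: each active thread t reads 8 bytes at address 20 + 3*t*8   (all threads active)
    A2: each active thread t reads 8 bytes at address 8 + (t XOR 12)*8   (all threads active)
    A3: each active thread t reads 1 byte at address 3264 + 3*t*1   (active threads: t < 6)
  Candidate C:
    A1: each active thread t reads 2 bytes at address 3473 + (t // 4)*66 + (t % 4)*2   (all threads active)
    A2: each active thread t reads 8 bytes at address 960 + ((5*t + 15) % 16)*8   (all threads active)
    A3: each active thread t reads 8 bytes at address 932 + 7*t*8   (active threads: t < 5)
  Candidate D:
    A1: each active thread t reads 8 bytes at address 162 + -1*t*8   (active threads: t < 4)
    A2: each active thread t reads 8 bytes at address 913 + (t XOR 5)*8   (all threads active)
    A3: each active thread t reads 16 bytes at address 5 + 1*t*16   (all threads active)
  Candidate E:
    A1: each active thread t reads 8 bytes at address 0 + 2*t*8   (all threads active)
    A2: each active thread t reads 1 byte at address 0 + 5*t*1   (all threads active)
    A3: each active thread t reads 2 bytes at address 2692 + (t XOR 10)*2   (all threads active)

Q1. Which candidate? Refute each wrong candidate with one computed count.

B: A1 gives 13 transactions, not 4
C: A3 gives 6 transactions, not 5
D: A1 gives 2 transactions, not 4
E: A1 gives 8 transactions, not 4
A: all counts match (4,4,5)

Answer: A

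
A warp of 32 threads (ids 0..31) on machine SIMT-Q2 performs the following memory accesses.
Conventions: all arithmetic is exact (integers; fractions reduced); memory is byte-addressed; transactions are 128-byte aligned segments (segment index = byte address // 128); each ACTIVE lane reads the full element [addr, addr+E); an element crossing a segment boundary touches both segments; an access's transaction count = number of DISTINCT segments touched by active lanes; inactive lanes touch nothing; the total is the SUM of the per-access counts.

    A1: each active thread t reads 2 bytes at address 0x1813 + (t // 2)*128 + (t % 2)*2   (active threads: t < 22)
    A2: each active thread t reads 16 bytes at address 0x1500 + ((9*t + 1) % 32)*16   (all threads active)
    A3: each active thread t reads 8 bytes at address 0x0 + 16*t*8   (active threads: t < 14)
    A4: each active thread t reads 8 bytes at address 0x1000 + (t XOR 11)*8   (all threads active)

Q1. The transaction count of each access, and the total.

A1: 11 transactions
A2: 4 transactions
A3: 14 transactions
A4: 2 transactions

Answer: 11,4,14,2; total 31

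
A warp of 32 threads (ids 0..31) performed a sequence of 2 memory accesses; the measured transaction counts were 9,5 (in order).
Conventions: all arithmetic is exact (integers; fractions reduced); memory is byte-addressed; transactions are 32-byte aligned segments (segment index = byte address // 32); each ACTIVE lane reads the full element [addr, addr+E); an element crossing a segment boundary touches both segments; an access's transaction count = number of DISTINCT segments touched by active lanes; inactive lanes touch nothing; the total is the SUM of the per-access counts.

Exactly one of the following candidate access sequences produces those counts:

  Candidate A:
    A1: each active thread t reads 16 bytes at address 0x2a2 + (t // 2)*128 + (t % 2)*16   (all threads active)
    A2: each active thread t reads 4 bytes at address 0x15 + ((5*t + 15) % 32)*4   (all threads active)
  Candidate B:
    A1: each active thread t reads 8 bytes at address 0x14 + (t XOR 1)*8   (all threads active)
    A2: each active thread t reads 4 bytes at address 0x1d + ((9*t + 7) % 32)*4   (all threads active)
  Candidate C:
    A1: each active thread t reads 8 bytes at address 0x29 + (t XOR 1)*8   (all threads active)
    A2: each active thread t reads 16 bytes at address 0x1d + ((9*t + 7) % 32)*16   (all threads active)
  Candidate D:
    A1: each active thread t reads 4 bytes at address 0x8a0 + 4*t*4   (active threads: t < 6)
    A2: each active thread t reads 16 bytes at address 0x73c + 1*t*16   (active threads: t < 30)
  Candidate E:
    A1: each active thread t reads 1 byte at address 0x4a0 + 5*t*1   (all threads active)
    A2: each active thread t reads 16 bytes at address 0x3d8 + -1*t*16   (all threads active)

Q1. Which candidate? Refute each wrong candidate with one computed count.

A: A1 gives 32 transactions, not 9
C: A2 gives 17 transactions, not 5
D: A1 gives 3 transactions, not 9
E: A1 gives 5 transactions, not 9
B: all counts match (9,5)

Answer: B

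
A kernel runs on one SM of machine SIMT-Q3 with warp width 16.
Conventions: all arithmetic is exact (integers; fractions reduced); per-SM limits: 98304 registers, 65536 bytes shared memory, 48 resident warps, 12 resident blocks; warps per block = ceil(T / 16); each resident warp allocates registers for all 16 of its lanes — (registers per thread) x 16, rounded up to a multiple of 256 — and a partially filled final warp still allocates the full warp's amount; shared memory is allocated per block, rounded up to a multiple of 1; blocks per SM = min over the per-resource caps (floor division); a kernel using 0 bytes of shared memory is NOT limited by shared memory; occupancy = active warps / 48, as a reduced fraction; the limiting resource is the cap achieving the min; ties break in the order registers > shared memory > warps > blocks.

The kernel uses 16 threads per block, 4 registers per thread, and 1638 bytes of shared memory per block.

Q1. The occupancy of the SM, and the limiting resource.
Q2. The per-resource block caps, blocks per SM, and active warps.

Answer: occupancy 1/4, limited by blocks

registers: 384 blocks
shared memory: 40 blocks
warps: 48 blocks
blocks: 12 blocks

Answer: 12 blocks, 12 active warps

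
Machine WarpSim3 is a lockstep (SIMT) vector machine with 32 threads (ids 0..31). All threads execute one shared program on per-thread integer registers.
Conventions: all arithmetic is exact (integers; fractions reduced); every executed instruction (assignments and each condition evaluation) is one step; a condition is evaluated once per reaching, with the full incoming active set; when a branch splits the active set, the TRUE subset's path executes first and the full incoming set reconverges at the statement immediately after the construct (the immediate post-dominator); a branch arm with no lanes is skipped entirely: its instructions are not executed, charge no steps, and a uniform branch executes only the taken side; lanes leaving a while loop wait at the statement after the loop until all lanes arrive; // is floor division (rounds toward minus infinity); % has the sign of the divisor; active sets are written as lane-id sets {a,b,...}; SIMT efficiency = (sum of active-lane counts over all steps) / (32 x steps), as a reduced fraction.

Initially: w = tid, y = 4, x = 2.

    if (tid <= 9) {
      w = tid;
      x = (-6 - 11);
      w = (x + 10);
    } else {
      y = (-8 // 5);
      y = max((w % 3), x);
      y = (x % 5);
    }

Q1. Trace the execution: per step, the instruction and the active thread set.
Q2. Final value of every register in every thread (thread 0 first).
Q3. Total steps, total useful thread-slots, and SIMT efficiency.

step 0: eval (tid <= 9)              {0,1,2,3,4,5,6,7,8,9,10,11,12,13,14,15,16,17,18,19,20,21,22,23,24,25,26,27,28,29,30,31}
step 1: w <- tid                     {0,1,2,3,4,5,6,7,8,9}
step 2: x <- (-6 - 11)               {0,1,2,3,4,5,6,7,8,9}
step 3: w <- (x + 10)                {0,1,2,3,4,5,6,7,8,9}
step 4: y <- (-8 // 5)               {10,11,12,13,14,15,16,17,18,19,20,21,22,23,24,25,26,27,28,29,30,31}
step 5: y <- max((w % 3), x)         {10,11,12,13,14,15,16,17,18,19,20,21,22,23,24,25,26,27,28,29,30,31}
step 6: y <- (x % 5)                 {10,11,12,13,14,15,16,17,18,19,20,21,22,23,24,25,26,27,28,29,30,31}

Answer: 7 steps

w: -7,-7,-7,-7,-7,-7,-7,-7,-7,-7,10,11,12,13,14,15,16,17,18,19,20,21,22,23,24,25,26,27,28,29,30,31
y: 4,4,4,4,4,4,4,4,4,4,2,2,2,2,2,2,2,2,2,2,2,2,2,2,2,2,2,2,2,2,2,2
x: -17,-17,-17,-17,-17,-17,-17,-17,-17,-17,2,2,2,2,2,2,2,2,2,2,2,2,2,2,2,2,2,2,2,2,2,2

steps = 7; useful = 128; efficiency = 128/224 = 4/7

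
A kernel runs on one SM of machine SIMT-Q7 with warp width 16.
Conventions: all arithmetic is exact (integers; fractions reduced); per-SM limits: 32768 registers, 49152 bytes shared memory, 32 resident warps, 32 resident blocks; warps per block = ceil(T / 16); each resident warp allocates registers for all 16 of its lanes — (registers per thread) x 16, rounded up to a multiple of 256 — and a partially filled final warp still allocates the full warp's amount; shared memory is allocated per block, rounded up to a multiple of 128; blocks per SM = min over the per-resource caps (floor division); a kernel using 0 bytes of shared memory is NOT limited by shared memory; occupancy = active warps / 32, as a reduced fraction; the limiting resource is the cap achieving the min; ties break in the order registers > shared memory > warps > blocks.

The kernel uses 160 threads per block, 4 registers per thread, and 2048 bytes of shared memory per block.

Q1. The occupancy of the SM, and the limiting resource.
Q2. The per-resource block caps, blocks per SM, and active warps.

Answer: occupancy 15/16, limited by warps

registers: 12 blocks
shared memory: 24 blocks
warps: 3 blocks
blocks: 32 blocks

Answer: 3 blocks, 30 active warps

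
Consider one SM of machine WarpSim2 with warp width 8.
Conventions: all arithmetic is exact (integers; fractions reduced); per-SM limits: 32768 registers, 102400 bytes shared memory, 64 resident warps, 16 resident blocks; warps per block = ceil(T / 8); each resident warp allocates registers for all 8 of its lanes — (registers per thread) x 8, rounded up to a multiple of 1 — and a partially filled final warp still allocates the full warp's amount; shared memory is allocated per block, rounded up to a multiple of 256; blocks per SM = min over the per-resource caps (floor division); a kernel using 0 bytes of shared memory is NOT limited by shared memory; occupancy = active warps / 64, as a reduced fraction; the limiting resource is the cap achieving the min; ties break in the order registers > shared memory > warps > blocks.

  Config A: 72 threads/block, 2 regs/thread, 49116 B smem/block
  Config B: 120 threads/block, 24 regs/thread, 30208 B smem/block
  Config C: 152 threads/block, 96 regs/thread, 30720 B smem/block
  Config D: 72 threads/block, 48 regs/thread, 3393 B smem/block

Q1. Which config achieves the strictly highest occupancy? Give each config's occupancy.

occupancies: A 9/32, B 45/64, C 19/32, D 63/64

Answer: D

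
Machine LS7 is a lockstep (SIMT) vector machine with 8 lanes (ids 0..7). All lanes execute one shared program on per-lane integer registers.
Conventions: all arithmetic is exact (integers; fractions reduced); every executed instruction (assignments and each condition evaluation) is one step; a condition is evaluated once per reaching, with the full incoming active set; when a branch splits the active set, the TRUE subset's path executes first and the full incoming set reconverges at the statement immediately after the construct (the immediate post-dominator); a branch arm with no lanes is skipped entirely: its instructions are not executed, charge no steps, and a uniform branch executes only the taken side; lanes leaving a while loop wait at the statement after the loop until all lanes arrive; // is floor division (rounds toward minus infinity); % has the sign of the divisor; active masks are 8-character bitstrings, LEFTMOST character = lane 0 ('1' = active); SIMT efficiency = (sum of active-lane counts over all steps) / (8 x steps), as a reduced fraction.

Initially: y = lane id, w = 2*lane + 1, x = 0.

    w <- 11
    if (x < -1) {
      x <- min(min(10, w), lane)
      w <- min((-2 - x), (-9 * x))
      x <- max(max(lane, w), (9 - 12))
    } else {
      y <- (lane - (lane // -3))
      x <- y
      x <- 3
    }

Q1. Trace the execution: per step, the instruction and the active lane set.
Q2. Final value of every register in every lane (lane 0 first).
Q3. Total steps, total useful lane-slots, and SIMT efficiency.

step 0: w <- 11                      11111111
step 1: eval (x < -1)                11111111
step 2: y <- (lane - (lane // -3))   11111111
step 3: x <- y                       11111111
step 4: x <- 3                       11111111

Answer: 5 steps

y: 0,2,3,4,6,7,8,10
w: 11,11,11,11,11,11,11,11
x: 3,3,3,3,3,3,3,3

steps = 5; useful = 40; efficiency = 40/40 = 1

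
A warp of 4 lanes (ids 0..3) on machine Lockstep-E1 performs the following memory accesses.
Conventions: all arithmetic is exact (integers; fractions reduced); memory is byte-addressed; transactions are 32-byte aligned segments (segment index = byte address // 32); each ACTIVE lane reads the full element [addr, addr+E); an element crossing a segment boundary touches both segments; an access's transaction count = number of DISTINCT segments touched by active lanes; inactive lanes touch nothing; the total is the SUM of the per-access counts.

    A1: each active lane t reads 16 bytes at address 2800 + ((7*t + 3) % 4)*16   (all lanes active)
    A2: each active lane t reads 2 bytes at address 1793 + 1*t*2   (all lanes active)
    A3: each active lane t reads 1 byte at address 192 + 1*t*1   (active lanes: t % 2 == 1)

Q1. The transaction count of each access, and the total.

A1: 3 transactions
A2: 1 transaction
A3: 1 transaction

Answer: 3,1,1; total 5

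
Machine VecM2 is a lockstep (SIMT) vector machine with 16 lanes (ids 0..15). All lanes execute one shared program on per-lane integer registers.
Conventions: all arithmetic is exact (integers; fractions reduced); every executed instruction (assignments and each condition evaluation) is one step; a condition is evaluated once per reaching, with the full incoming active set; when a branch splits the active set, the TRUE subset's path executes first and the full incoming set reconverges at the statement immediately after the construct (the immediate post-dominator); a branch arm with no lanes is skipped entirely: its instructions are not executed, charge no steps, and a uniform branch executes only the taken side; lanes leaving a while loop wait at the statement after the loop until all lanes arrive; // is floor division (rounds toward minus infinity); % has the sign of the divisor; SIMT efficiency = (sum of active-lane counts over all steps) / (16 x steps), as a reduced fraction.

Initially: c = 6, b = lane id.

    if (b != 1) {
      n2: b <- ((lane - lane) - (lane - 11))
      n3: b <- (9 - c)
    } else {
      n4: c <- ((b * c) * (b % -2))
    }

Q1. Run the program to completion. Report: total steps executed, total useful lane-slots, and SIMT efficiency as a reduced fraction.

Answer: 4 steps, 47 useful, 47/64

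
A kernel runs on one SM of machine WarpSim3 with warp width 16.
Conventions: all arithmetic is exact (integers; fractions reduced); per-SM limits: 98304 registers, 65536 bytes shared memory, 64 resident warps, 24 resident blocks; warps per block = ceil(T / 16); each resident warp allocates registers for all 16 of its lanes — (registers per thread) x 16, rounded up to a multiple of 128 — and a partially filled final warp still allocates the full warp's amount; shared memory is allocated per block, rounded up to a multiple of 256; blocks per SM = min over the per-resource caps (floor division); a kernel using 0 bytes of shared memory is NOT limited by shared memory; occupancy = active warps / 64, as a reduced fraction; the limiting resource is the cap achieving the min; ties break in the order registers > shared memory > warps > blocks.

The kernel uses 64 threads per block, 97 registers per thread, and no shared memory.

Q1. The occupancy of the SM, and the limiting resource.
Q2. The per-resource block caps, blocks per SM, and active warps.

Answer: occupancy 7/8, limited by registers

registers: 14 blocks
shared memory: no limit (kernel uses none)
warps: 16 blocks
blocks: 24 blocks

Answer: 14 blocks, 56 active warps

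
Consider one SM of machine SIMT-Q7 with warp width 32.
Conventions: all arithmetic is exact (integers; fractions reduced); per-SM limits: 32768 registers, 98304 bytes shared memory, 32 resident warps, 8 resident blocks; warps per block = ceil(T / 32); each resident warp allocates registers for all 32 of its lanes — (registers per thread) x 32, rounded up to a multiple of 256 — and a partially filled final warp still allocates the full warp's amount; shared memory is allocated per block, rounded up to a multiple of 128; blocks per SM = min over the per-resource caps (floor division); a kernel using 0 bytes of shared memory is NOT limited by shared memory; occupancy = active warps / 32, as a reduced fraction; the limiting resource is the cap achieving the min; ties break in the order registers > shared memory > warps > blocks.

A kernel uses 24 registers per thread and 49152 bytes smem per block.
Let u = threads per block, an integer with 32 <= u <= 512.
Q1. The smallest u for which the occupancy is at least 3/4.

Answer: u = 353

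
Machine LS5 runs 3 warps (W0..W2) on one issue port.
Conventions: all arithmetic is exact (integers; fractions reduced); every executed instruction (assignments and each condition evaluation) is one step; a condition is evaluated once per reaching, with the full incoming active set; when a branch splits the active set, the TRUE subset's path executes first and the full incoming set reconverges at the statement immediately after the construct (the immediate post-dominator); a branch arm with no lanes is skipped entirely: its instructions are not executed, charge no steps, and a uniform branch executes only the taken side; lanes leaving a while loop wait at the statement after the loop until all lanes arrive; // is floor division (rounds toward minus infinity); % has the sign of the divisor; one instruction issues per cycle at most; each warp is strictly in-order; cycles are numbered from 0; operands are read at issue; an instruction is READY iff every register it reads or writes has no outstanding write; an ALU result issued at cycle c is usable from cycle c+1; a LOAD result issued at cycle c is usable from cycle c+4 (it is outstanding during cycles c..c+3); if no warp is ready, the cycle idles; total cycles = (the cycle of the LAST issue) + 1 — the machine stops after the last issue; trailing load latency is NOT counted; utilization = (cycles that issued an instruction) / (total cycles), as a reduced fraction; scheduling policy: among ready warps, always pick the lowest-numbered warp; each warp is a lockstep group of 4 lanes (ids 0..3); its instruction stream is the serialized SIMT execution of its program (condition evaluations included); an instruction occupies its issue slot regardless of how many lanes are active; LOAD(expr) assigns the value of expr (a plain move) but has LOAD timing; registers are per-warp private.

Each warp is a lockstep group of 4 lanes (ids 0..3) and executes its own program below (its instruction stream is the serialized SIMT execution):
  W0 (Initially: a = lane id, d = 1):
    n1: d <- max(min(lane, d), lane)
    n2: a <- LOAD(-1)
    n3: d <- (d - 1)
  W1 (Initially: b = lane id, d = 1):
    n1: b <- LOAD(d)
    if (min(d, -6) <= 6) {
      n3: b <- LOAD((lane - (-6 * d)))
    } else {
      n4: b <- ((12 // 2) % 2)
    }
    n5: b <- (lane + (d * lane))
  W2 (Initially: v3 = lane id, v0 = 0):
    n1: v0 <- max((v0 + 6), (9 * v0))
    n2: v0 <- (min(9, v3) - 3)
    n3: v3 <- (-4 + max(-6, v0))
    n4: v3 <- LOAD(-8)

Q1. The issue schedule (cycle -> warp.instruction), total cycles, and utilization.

cycle 0: W0.I0
cycle 1: W0.I1
cycle 2: W0.I2
cycle 3: W1.I0
cycle 4: W1.I1
cycle 5: W2.I0
cycle 6: W2.I1
cycle 7: W1.I2
cycle 8: W2.I2
cycle 9: W2.I3
cycle 10: idle
cycle 11: W1.I3

Answer: 12 cycles, utilization 11/12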